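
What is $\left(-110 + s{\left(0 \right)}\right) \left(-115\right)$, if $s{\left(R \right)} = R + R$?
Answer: $12650$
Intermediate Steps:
$s{\left(R \right)} = 2 R$
$\left(-110 + s{\left(0 \right)}\right) \left(-115\right) = \left(-110 + 2 \cdot 0\right) \left(-115\right) = \left(-110 + 0\right) \left(-115\right) = \left(-110\right) \left(-115\right) = 12650$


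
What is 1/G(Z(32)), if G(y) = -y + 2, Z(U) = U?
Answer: -1/30 ≈ -0.033333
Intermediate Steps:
G(y) = 2 - y
1/G(Z(32)) = 1/(2 - 1*32) = 1/(2 - 32) = 1/(-30) = -1/30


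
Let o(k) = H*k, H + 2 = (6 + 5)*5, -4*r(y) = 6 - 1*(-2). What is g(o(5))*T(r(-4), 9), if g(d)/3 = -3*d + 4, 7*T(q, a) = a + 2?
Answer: -3729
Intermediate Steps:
r(y) = -2 (r(y) = -(6 - 1*(-2))/4 = -(6 + 2)/4 = -¼*8 = -2)
H = 53 (H = -2 + (6 + 5)*5 = -2 + 11*5 = -2 + 55 = 53)
T(q, a) = 2/7 + a/7 (T(q, a) = (a + 2)/7 = (2 + a)/7 = 2/7 + a/7)
o(k) = 53*k
g(d) = 12 - 9*d (g(d) = 3*(-3*d + 4) = 3*(4 - 3*d) = 12 - 9*d)
g(o(5))*T(r(-4), 9) = (12 - 477*5)*(2/7 + (⅐)*9) = (12 - 9*265)*(2/7 + 9/7) = (12 - 2385)*(11/7) = -2373*11/7 = -3729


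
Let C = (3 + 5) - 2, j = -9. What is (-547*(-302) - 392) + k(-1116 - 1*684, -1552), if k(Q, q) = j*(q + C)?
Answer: 178716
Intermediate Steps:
C = 6 (C = 8 - 2 = 6)
k(Q, q) = -54 - 9*q (k(Q, q) = -9*(q + 6) = -9*(6 + q) = -54 - 9*q)
(-547*(-302) - 392) + k(-1116 - 1*684, -1552) = (-547*(-302) - 392) + (-54 - 9*(-1552)) = (165194 - 392) + (-54 + 13968) = 164802 + 13914 = 178716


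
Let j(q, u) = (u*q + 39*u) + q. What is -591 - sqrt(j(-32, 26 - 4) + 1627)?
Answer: -591 - sqrt(1749) ≈ -632.82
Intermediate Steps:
j(q, u) = q + 39*u + q*u (j(q, u) = (q*u + 39*u) + q = (39*u + q*u) + q = q + 39*u + q*u)
-591 - sqrt(j(-32, 26 - 4) + 1627) = -591 - sqrt((-32 + 39*(26 - 4) - 32*(26 - 4)) + 1627) = -591 - sqrt((-32 + 39*22 - 32*22) + 1627) = -591 - sqrt((-32 + 858 - 704) + 1627) = -591 - sqrt(122 + 1627) = -591 - sqrt(1749)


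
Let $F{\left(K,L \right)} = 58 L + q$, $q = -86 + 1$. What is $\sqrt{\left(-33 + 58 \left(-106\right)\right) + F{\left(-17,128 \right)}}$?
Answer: $\sqrt{1158} \approx 34.029$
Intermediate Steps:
$q = -85$
$F{\left(K,L \right)} = -85 + 58 L$ ($F{\left(K,L \right)} = 58 L - 85 = -85 + 58 L$)
$\sqrt{\left(-33 + 58 \left(-106\right)\right) + F{\left(-17,128 \right)}} = \sqrt{\left(-33 + 58 \left(-106\right)\right) + \left(-85 + 58 \cdot 128\right)} = \sqrt{\left(-33 - 6148\right) + \left(-85 + 7424\right)} = \sqrt{-6181 + 7339} = \sqrt{1158}$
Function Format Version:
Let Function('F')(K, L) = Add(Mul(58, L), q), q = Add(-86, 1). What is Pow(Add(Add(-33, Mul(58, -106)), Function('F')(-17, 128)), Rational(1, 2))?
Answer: Pow(1158, Rational(1, 2)) ≈ 34.029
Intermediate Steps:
q = -85
Function('F')(K, L) = Add(-85, Mul(58, L)) (Function('F')(K, L) = Add(Mul(58, L), -85) = Add(-85, Mul(58, L)))
Pow(Add(Add(-33, Mul(58, -106)), Function('F')(-17, 128)), Rational(1, 2)) = Pow(Add(Add(-33, Mul(58, -106)), Add(-85, Mul(58, 128))), Rational(1, 2)) = Pow(Add(Add(-33, -6148), Add(-85, 7424)), Rational(1, 2)) = Pow(Add(-6181, 7339), Rational(1, 2)) = Pow(1158, Rational(1, 2))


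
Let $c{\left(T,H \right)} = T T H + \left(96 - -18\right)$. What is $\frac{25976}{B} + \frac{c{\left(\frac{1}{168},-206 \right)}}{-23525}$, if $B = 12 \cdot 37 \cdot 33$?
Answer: $\frac{47778150029}{27023562720} \approx 1.768$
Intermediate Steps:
$c{\left(T,H \right)} = 114 + H T^{2}$ ($c{\left(T,H \right)} = T^{2} H + \left(96 + 18\right) = H T^{2} + 114 = 114 + H T^{2}$)
$B = 14652$ ($B = 444 \cdot 33 = 14652$)
$\frac{25976}{B} + \frac{c{\left(\frac{1}{168},-206 \right)}}{-23525} = \frac{25976}{14652} + \frac{114 - 206 \left(\frac{1}{168}\right)^{2}}{-23525} = 25976 \cdot \frac{1}{14652} + \left(114 - \frac{206}{28224}\right) \left(- \frac{1}{23525}\right) = \frac{6494}{3663} + \left(114 - \frac{103}{14112}\right) \left(- \frac{1}{23525}\right) = \frac{6494}{3663} + \frac{1608665}{14112} \left(- \frac{1}{23525}\right) = \frac{6494}{3663} - \frac{321733}{66396960} = \frac{47778150029}{27023562720}$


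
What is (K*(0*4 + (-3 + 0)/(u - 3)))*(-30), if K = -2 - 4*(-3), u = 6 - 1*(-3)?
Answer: 150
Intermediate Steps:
u = 9 (u = 6 + 3 = 9)
K = 10 (K = -2 + 12 = 10)
(K*(0*4 + (-3 + 0)/(u - 3)))*(-30) = (10*(0*4 + (-3 + 0)/(9 - 3)))*(-30) = (10*(0 - 3/6))*(-30) = (10*(0 - 3*⅙))*(-30) = (10*(0 - ½))*(-30) = (10*(-½))*(-30) = -5*(-30) = 150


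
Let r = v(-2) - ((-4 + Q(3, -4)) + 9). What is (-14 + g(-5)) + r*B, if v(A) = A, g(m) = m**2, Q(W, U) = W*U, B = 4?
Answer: 31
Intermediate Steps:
Q(W, U) = U*W
r = 5 (r = -2 - ((-4 - 4*3) + 9) = -2 - ((-4 - 12) + 9) = -2 - (-16 + 9) = -2 - 1*(-7) = -2 + 7 = 5)
(-14 + g(-5)) + r*B = (-14 + (-5)**2) + 5*4 = (-14 + 25) + 20 = 11 + 20 = 31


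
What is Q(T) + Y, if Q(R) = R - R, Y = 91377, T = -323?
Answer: 91377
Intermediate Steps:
Q(R) = 0
Q(T) + Y = 0 + 91377 = 91377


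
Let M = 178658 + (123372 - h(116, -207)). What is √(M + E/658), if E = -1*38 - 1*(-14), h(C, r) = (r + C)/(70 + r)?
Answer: √613595273077311/45073 ≈ 549.57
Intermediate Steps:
h(C, r) = (C + r)/(70 + r)
M = 41378019/137 (M = 178658 + (123372 - (116 - 207)/(70 - 207)) = 178658 + (123372 - (-91)/(-137)) = 178658 + (123372 - (-1)*(-91)/137) = 178658 + (123372 - 1*91/137) = 178658 + (123372 - 91/137) = 178658 + 16901873/137 = 41378019/137 ≈ 3.0203e+5)
E = -24 (E = -38 + 14 = -24)
√(M + E/658) = √(41378019/137 - 24/658) = √(41378019/137 + (1/658)*(-24)) = √(41378019/137 - 12/329) = √(13613366607/45073) = √613595273077311/45073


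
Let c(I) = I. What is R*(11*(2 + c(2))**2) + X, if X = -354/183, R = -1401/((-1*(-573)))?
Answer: -5036250/11651 ≈ -432.26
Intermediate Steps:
R = -467/191 (R = -1401/573 = -1401*1/573 = -467/191 ≈ -2.4450)
X = -118/61 (X = -354*1/183 = -118/61 ≈ -1.9344)
R*(11*(2 + c(2))**2) + X = -5137*(2 + 2)**2/191 - 118/61 = -5137*4**2/191 - 118/61 = -5137*16/191 - 118/61 = -467/191*176 - 118/61 = -82192/191 - 118/61 = -5036250/11651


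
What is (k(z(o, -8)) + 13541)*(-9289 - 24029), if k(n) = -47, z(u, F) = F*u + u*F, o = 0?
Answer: -449593092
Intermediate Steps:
z(u, F) = 2*F*u (z(u, F) = F*u + F*u = 2*F*u)
(k(z(o, -8)) + 13541)*(-9289 - 24029) = (-47 + 13541)*(-9289 - 24029) = 13494*(-33318) = -449593092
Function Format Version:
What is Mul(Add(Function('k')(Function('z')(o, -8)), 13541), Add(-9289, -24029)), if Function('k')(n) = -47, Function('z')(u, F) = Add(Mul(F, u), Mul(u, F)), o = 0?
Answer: -449593092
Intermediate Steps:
Function('z')(u, F) = Mul(2, F, u) (Function('z')(u, F) = Add(Mul(F, u), Mul(F, u)) = Mul(2, F, u))
Mul(Add(Function('k')(Function('z')(o, -8)), 13541), Add(-9289, -24029)) = Mul(Add(-47, 13541), Add(-9289, -24029)) = Mul(13494, -33318) = -449593092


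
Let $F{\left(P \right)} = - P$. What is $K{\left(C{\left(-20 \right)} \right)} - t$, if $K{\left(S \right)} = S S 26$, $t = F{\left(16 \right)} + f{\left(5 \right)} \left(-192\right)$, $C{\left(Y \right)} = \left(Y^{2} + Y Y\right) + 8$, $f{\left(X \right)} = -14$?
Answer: $16971792$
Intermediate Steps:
$C{\left(Y \right)} = 8 + 2 Y^{2}$ ($C{\left(Y \right)} = \left(Y^{2} + Y^{2}\right) + 8 = 2 Y^{2} + 8 = 8 + 2 Y^{2}$)
$t = 2672$ ($t = \left(-1\right) 16 - -2688 = -16 + 2688 = 2672$)
$K{\left(S \right)} = 26 S^{2}$ ($K{\left(S \right)} = S^{2} \cdot 26 = 26 S^{2}$)
$K{\left(C{\left(-20 \right)} \right)} - t = 26 \left(8 + 2 \left(-20\right)^{2}\right)^{2} - 2672 = 26 \left(8 + 2 \cdot 400\right)^{2} - 2672 = 26 \left(8 + 800\right)^{2} - 2672 = 26 \cdot 808^{2} - 2672 = 26 \cdot 652864 - 2672 = 16974464 - 2672 = 16971792$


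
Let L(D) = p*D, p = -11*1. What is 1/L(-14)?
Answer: 1/154 ≈ 0.0064935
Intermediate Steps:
p = -11
L(D) = -11*D
1/L(-14) = 1/(-11*(-14)) = 1/154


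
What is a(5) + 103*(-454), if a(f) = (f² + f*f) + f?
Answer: -46707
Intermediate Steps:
a(f) = f + 2*f² (a(f) = (f² + f²) + f = 2*f² + f = f + 2*f²)
a(5) + 103*(-454) = 5*(1 + 2*5) + 103*(-454) = 5*(1 + 10) - 46762 = 5*11 - 46762 = 55 - 46762 = -46707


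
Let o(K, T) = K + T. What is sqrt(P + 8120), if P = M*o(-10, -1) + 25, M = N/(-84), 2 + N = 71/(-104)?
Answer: sqrt(4316533494)/728 ≈ 90.248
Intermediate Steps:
N = -279/104 (N = -2 + 71/(-104) = -2 + 71*(-1/104) = -2 - 71/104 = -279/104 ≈ -2.6827)
M = 93/2912 (M = -279/104/(-84) = -279/104*(-1/84) = 93/2912 ≈ 0.031937)
P = 71777/2912 (P = 93*(-10 - 1)/2912 + 25 = (93/2912)*(-11) + 25 = -1023/2912 + 25 = 71777/2912 ≈ 24.649)
sqrt(P + 8120) = sqrt(71777/2912 + 8120) = sqrt(23717217/2912) = sqrt(4316533494)/728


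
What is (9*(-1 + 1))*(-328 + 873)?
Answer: 0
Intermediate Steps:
(9*(-1 + 1))*(-328 + 873) = (9*0)*545 = 0*545 = 0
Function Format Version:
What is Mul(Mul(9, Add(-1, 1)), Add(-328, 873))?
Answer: 0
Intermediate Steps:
Mul(Mul(9, Add(-1, 1)), Add(-328, 873)) = Mul(Mul(9, 0), 545) = Mul(0, 545) = 0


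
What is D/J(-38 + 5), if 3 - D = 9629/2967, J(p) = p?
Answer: 728/97911 ≈ 0.0074353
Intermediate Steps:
D = -728/2967 (D = 3 - 9629/2967 = -728/2967 ≈ -0.24537)
D/J(-38 + 5) = -728/(2967*(-38 + 5)) = -728/2967/(-33) = -728/2967*(-1/33) = 728/97911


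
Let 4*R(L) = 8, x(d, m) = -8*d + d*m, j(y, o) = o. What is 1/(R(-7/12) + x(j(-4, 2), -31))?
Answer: -1/76 ≈ -0.013158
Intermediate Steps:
R(L) = 2 (R(L) = (¼)*8 = 2)
1/(R(-7/12) + x(j(-4, 2), -31)) = 1/(2 + 2*(-8 - 31)) = 1/(2 + 2*(-39)) = 1/(2 - 78) = 1/(-76) = -1/76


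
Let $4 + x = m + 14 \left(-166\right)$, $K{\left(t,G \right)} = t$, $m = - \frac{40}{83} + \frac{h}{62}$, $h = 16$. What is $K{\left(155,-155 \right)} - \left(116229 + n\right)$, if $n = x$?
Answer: $- \frac{292667882}{2573} \approx -1.1375 \cdot 10^{5}$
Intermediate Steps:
$m = - \frac{576}{2573}$ ($m = - \frac{40}{83} + \frac{16}{62} = \left(-40\right) \frac{1}{83} + 16 \cdot \frac{1}{62} = - \frac{40}{83} + \frac{8}{31} = - \frac{576}{2573} \approx -0.22386$)
$x = - \frac{5990520}{2573}$ ($x = -4 + \left(- \frac{576}{2573} + 14 \left(-166\right)\right) = -4 - \frac{5980228}{2573} = - \frac{5990520}{2573} \approx -2328.2$)
$n = - \frac{5990520}{2573} \approx -2328.2$
$K{\left(155,-155 \right)} - \left(116229 + n\right) = 155 - \left(116229 - \frac{5990520}{2573}\right) = 155 - \frac{293066697}{2573} = - \frac{292667882}{2573}$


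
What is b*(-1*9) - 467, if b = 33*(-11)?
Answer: 2800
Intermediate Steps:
b = -363
b*(-1*9) - 467 = -(-363)*9 - 467 = -363*(-9) - 467 = 3267 - 467 = 2800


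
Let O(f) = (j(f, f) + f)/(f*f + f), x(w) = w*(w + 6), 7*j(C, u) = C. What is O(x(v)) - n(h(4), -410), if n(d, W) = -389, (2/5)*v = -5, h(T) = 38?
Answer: 895899/2303 ≈ 389.01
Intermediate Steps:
v = -25/2 (v = (5/2)*(-5) = -25/2 ≈ -12.500)
j(C, u) = C/7
x(w) = w*(6 + w)
O(f) = 8*f/(7*(f + f²)) (O(f) = (f/7 + f)/(f*f + f) = (8*f/7)/(f² + f) = (8*f/7)/(f + f²) = 8*f/(7*(f + f²)))
O(x(v)) - n(h(4), -410) = 8/(7*(1 - 25*(6 - 25/2)/2)) - 1*(-389) = 8/(7*(1 - 25/2*(-13/2))) + 389 = 8/(7*(1 + 325/4)) + 389 = 8/(7*(329/4)) + 389 = (8/7)*(4/329) + 389 = 32/2303 + 389 = 895899/2303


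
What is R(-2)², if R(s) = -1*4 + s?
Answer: 36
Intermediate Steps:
R(s) = -4 + s
R(-2)² = (-4 - 2)² = (-6)² = 36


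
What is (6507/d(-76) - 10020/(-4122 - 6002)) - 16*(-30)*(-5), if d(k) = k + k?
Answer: -939397257/384712 ≈ -2441.8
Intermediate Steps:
d(k) = 2*k
(6507/d(-76) - 10020/(-4122 - 6002)) - 16*(-30)*(-5) = (6507/((2*(-76))) - 10020/(-4122 - 6002)) - 16*(-30)*(-5) = (6507/(-152) - 10020/(-10124)) - (-480)*(-5) = (6507*(-1/152) - 10020*(-1/10124)) - 1*2400 = (-6507/152 + 2505/2531) - 2400 = -16088457/384712 - 2400 = -939397257/384712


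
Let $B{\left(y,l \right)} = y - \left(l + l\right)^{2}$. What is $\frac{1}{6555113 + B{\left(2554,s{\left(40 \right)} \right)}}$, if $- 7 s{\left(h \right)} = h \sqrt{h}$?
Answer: $\frac{49}{321069683} \approx 1.5261 \cdot 10^{-7}$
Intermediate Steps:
$s{\left(h \right)} = - \frac{h^{\frac{3}{2}}}{7}$ ($s{\left(h \right)} = - \frac{h \sqrt{h}}{7} = - \frac{h^{\frac{3}{2}}}{7}$)
$B{\left(y,l \right)} = y - 4 l^{2}$ ($B{\left(y,l \right)} = y - \left(2 l\right)^{2} = y - 4 l^{2}$)
$\frac{1}{6555113 + B{\left(2554,s{\left(40 \right)} \right)}} = \frac{1}{6555113 + \left(2554 - 4 \left(- \frac{40^{\frac{3}{2}}}{7}\right)^{2}\right)} = \frac{1}{6555113 + \left(2554 - 4 \left(- \frac{80 \sqrt{10}}{7}\right)^{2}\right)} = \frac{1}{6555113 + \left(2554 - \frac{256000}{49}\right)} = \frac{1}{6555113 - \frac{130854}{49}} = \frac{1}{\frac{321069683}{49}} = \frac{49}{321069683}$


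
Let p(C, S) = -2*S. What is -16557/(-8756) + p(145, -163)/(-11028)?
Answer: 44934035/24140292 ≈ 1.8614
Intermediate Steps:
-16557/(-8756) + p(145, -163)/(-11028) = -16557/(-8756) - 2*(-163)/(-11028) = -16557*(-1/8756) + 326*(-1/11028) = 16557/8756 - 163/5514 = 44934035/24140292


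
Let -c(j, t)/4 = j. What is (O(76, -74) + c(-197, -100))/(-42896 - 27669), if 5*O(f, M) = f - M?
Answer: -818/70565 ≈ -0.011592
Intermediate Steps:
O(f, M) = -M/5 + f/5 (O(f, M) = (f - M)/5 = -M/5 + f/5)
c(j, t) = -4*j
(O(76, -74) + c(-197, -100))/(-42896 - 27669) = ((-⅕*(-74) + (⅕)*76) - 4*(-197))/(-42896 - 27669) = ((74/5 + 76/5) + 788)/(-70565) = (30 + 788)*(-1/70565) = 818*(-1/70565) = -818/70565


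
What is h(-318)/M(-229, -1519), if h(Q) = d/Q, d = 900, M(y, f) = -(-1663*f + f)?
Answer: 25/22300439 ≈ 1.1211e-6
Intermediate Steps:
M(y, f) = 1662*f (M(y, f) = -(-1662)*f = 1662*f)
h(Q) = 900/Q
h(-318)/M(-229, -1519) = (900/(-318))/((1662*(-1519))) = (900*(-1/318))/(-2524578) = -150/53*(-1/2524578) = 25/22300439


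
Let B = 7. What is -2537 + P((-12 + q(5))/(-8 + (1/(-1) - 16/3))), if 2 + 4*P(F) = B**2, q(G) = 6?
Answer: -10101/4 ≈ -2525.3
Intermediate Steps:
P(F) = 47/4 (P(F) = -1/2 + (1/4)*7**2 = -1/2 + (1/4)*49 = -1/2 + 49/4 = 47/4)
-2537 + P((-12 + q(5))/(-8 + (1/(-1) - 16/3))) = -2537 + 47/4 = -10101/4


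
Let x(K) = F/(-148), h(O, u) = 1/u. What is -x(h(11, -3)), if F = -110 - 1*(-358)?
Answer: 62/37 ≈ 1.6757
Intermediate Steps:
F = 248 (F = -110 + 358 = 248)
x(K) = -62/37 (x(K) = 248/(-148) = 248*(-1/148) = -62/37)
-x(h(11, -3)) = -1*(-62/37) = 62/37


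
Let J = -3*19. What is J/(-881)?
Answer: 57/881 ≈ 0.064699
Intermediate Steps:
J = -57
J/(-881) = -57/(-881) = -57*(-1/881) = 57/881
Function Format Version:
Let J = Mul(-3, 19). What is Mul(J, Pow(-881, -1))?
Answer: Rational(57, 881) ≈ 0.064699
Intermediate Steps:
J = -57
Mul(J, Pow(-881, -1)) = Mul(-57, Pow(-881, -1)) = Mul(-57, Rational(-1, 881)) = Rational(57, 881)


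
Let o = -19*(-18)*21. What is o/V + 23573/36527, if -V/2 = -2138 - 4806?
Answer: 42122767/36234784 ≈ 1.1625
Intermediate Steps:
V = 13888 (V = -2*(-2138 - 4806) = -2*(-6944) = 13888)
o = 7182 (o = 342*21 = 7182)
o/V + 23573/36527 = 7182/13888 + 23573/36527 = 7182*(1/13888) + 23573*(1/36527) = 513/992 + 23573/36527 = 42122767/36234784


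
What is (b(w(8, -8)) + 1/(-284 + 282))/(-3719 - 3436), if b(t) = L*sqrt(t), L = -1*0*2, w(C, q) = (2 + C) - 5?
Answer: 1/14310 ≈ 6.9881e-5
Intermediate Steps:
w(C, q) = -3 + C
L = 0 (L = 0*2 = 0)
b(t) = 0 (b(t) = 0*sqrt(t) = 0)
(b(w(8, -8)) + 1/(-284 + 282))/(-3719 - 3436) = (0 + 1/(-284 + 282))/(-3719 - 3436) = (0 + 1/(-2))/(-7155) = (0 - 1/2)*(-1/7155) = -1/2*(-1/7155) = 1/14310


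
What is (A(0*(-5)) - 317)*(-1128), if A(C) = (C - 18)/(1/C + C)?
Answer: 357576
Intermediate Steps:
A(C) = (-18 + C)/(C + 1/C)
(A(0*(-5)) - 317)*(-1128) = ((0*(-5))*(-18 + 0*(-5))/(1 + (0*(-5))²) - 317)*(-1128) = (0*(-18 + 0)/(1 + 0²) - 317)*(-1128) = (0*(-18)/(1 + 0) - 317)*(-1128) = (0*(-18)/1 - 317)*(-1128) = (0*1*(-18) - 317)*(-1128) = (0 - 317)*(-1128) = -317*(-1128) = 357576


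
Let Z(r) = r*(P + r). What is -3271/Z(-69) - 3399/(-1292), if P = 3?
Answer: 5626457/2941884 ≈ 1.9125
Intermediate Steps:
Z(r) = r*(3 + r)
-3271/Z(-69) - 3399/(-1292) = -3271*(-1/(69*(3 - 69))) - 3399/(-1292) = -3271/((-69*(-66))) - 3399*(-1/1292) = -3271/4554 + 3399/1292 = 5626457/2941884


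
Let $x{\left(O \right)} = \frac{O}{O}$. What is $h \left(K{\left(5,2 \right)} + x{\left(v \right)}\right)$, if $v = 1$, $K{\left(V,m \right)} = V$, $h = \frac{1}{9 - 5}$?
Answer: $\frac{3}{2} \approx 1.5$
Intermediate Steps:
$h = \frac{1}{4} \approx 0.25$
$x{\left(O \right)} = 1$
$h \left(K{\left(5,2 \right)} + x{\left(v \right)}\right) = \frac{5 + 1}{4} = \frac{1}{4} \cdot 6 = \frac{3}{2}$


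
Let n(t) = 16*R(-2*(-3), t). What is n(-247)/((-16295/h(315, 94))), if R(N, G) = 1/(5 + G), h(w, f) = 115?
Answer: 184/394339 ≈ 0.00046660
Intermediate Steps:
n(t) = 16/(5 + t)
n(-247)/((-16295/h(315, 94))) = (16/(5 - 247))/((-16295/115)) = (16/(-242))/((-16295*1/115)) = (16*(-1/242))/(-3259/23) = -8/121*(-23/3259) = 184/394339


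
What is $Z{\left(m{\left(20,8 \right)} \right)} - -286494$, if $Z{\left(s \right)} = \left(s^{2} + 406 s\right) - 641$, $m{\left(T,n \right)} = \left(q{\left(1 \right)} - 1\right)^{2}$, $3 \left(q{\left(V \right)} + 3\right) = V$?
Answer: $\frac{23610868}{81} \approx 2.9149 \cdot 10^{5}$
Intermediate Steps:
$q{\left(V \right)} = -3 + \frac{V}{3}$
$m{\left(T,n \right)} = \frac{121}{9}$ ($m{\left(T,n \right)} = \left(\left(-3 + \frac{1}{3} \cdot 1\right) - 1\right)^{2} = \left(\left(-3 + \frac{1}{3}\right) - 1\right)^{2} = \left(- \frac{8}{3} - 1\right)^{2} = \left(- \frac{11}{3}\right)^{2} = \frac{121}{9}$)
$Z{\left(s \right)} = -641 + s^{2} + 406 s$
$Z{\left(m{\left(20,8 \right)} \right)} - -286494 = \left(-641 + \left(\frac{121}{9}\right)^{2} + 406 \cdot \frac{121}{9}\right) - -286494 = \left(-641 + \frac{14641}{81} + \frac{49126}{9}\right) + 286494 = \frac{404854}{81} + 286494 = \frac{23610868}{81}$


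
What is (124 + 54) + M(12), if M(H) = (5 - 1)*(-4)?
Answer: 162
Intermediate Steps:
M(H) = -16 (M(H) = 4*(-4) = -16)
(124 + 54) + M(12) = (124 + 54) - 16 = 178 - 16 = 162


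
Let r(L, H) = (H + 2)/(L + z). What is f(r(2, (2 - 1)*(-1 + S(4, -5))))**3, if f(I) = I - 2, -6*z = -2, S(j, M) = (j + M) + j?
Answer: -8/343 ≈ -0.023324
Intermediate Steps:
S(j, M) = M + 2*j (S(j, M) = (M + j) + j = M + 2*j)
z = 1/3 (z = -1/6*(-2) = 1/3 ≈ 0.33333)
r(L, H) = (2 + H)/(1/3 + L) (r(L, H) = (H + 2)/(L + 1/3) = (2 + H)/(1/3 + L))
f(I) = -2 + I
f(r(2, (2 - 1)*(-1 + S(4, -5))))**3 = (-2 + 3*(2 + (2 - 1)*(-1 + (-5 + 2*4)))/(1 + 3*2))**3 = (-2 + 3*(2 + 1*(-1 + (-5 + 8)))/(1 + 6))**3 = (-2 + 3*(2 + 1*(-1 + 3))/7)**3 = (-2 + 3*(1/7)*(2 + 1*2))**3 = (-2 + 3*(1/7)*(2 + 2))**3 = (-2 + 3*(1/7)*4)**3 = (-2 + 12/7)**3 = (-2/7)**3 = -8/343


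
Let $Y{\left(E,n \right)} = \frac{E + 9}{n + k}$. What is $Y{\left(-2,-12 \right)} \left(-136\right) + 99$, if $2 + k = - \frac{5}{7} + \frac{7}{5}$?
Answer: $\frac{39727}{233} \approx 170.5$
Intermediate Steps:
$k = - \frac{46}{35}$ ($k = -2 + \left(- \frac{5}{7} + \frac{7}{5}\right) = -2 + \frac{24}{35} = - \frac{46}{35} \approx -1.3143$)
$Y{\left(E,n \right)} = \frac{9 + E}{- \frac{46}{35} + n}$ ($Y{\left(E,n \right)} = \frac{E + 9}{n - \frac{46}{35}} = \frac{9 + E}{- \frac{46}{35} + n}$)
$Y{\left(-2,-12 \right)} \left(-136\right) + 99 = \frac{35 \left(9 - 2\right)}{-46 + 35 \left(-12\right)} \left(-136\right) + 99 = 35 \frac{1}{-46 - 420} \cdot 7 \left(-136\right) + 99 = 35 \frac{1}{-466} \cdot 7 \left(-136\right) + 99 = 35 \left(- \frac{1}{466}\right) 7 \left(-136\right) + 99 = \left(- \frac{245}{466}\right) \left(-136\right) + 99 = \frac{16660}{233} + 99 = \frac{39727}{233}$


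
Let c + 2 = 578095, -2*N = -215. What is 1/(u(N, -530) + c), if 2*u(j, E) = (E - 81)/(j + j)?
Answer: 430/248579379 ≈ 1.7298e-6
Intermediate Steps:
N = 215/2 (N = -½*(-215) = 215/2 ≈ 107.50)
c = 578093 (c = -2 + 578095 = 578093)
u(j, E) = (-81 + E)/(4*j) (u(j, E) = ((E - 81)/(j + j))/2 = ((-81 + E)/((2*j)))/2 = ((-81 + E)*(1/(2*j)))/2 = ((-81 + E)/(2*j))/2 = (-81 + E)/(4*j))
1/(u(N, -530) + c) = 1/((-81 - 530)/(4*(215/2)) + 578093) = 1/((¼)*(2/215)*(-611) + 578093) = 1/(-611/430 + 578093) = 1/(248579379/430) = 430/248579379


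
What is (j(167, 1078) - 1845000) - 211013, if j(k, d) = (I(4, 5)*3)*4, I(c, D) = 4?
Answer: -2055965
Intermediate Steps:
j(k, d) = 48 (j(k, d) = (4*3)*4 = 12*4 = 48)
(j(167, 1078) - 1845000) - 211013 = (48 - 1845000) - 211013 = -1844952 - 211013 = -2055965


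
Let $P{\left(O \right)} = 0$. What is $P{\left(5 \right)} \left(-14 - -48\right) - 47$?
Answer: $-47$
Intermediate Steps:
$P{\left(5 \right)} \left(-14 - -48\right) - 47 = 0 \left(-14 - -48\right) - 47 = 0 \left(-14 + 48\right) - 47 = 0 \cdot 34 - 47 = 0 - 47 = -47$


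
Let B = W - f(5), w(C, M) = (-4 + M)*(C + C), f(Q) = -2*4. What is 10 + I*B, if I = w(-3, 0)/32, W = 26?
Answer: 71/2 ≈ 35.500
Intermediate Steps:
f(Q) = -8
w(C, M) = 2*C*(-4 + M) (w(C, M) = (-4 + M)*(2*C) = 2*C*(-4 + M))
I = 3/4 (I = (2*(-3)*(-4 + 0))/32 = (2*(-3)*(-4))*(1/32) = 24*(1/32) = 3/4 ≈ 0.75000)
B = 34 (B = 26 - 1*(-8) = 26 + 8 = 34)
10 + I*B = 10 + (3/4)*34 = 10 + 51/2 = 71/2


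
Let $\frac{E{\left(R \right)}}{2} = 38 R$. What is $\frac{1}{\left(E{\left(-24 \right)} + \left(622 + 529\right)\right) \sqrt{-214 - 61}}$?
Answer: $\frac{i \sqrt{11}}{37015} \approx 8.9602 \cdot 10^{-5} i$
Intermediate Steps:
$E{\left(R \right)} = 76 R$ ($E{\left(R \right)} = 2 \cdot 38 R = 76 R$)
$\frac{1}{\left(E{\left(-24 \right)} + \left(622 + 529\right)\right) \sqrt{-214 - 61}} = \frac{1}{\left(76 \left(-24\right) + \left(622 + 529\right)\right) \sqrt{-214 - 61}} = \frac{1}{\left(-1824 + 1151\right) \sqrt{-275}} = \frac{1}{\left(-673\right) 5 i \sqrt{11}} = \frac{1}{\left(-3365\right) i \sqrt{11}} = \frac{i \sqrt{11}}{37015}$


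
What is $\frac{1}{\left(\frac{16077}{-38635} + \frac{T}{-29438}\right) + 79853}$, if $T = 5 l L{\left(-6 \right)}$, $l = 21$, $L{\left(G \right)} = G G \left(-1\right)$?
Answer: $\frac{568668565}{45409727303732} \approx 1.2523 \cdot 10^{-5}$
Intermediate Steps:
$L{\left(G \right)} = - G^{2}$ ($L{\left(G \right)} = G^{2} \left(-1\right) = - G^{2}$)
$T = -3780$ ($T = 5 \cdot 21 \left(- \left(-6\right)^{2}\right) = 105 \left(\left(-1\right) 36\right) = 105 \left(-36\right) = -3780$)
$\frac{1}{\left(\frac{16077}{-38635} + \frac{T}{-29438}\right) + 79853} = \frac{1}{\left(\frac{16077}{-38635} - \frac{3780}{-29438}\right) + 79853} = \frac{1}{\left(16077 \left(- \frac{1}{38635}\right) - - \frac{1890}{14719}\right) + 79853} = \frac{1}{\left(- \frac{16077}{38635} + \frac{1890}{14719}\right) + 79853} = \frac{1}{- \frac{163617213}{568668565} + 79853} = \frac{1}{\frac{45409727303732}{568668565}} = \frac{568668565}{45409727303732}$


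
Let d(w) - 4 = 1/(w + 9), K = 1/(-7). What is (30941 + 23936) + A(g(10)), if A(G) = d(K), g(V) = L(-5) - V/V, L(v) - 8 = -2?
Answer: 3402629/62 ≈ 54881.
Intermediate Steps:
L(v) = 6 (L(v) = 8 - 2 = 6)
K = -⅐ ≈ -0.14286
d(w) = 4 + 1/(9 + w) (d(w) = 4 + 1/(w + 9) = 4 + 1/(9 + w))
g(V) = 5 (g(V) = 6 - V/V = 6 - 1*1 = 6 - 1 = 5)
A(G) = 255/62 (A(G) = (37 + 4*(-⅐))/(9 - ⅐) = (37 - 4/7)/(62/7) = (7/62)*(255/7) = 255/62)
(30941 + 23936) + A(g(10)) = (30941 + 23936) + 255/62 = 54877 + 255/62 = 3402629/62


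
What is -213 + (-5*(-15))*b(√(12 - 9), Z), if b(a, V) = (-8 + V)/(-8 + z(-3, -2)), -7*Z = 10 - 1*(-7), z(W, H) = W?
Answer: -10926/77 ≈ -141.90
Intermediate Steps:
Z = -17/7 (Z = -(10 - 1*(-7))/7 = -(10 + 7)/7 = -⅐*17 = -17/7 ≈ -2.4286)
b(a, V) = 8/11 - V/11 (b(a, V) = (-8 + V)/(-8 - 3) = (-8 + V)/(-11) = (-8 + V)*(-1/11) = 8/11 - V/11)
-213 + (-5*(-15))*b(√(12 - 9), Z) = -213 + (-5*(-15))*(8/11 - 1/11*(-17/7)) = -213 + 75*(8/11 + 17/77) = -213 + 75*(73/77) = -213 + 5475/77 = -10926/77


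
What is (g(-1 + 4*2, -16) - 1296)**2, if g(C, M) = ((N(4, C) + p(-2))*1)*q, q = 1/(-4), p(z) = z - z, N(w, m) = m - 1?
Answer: 6734025/4 ≈ 1.6835e+6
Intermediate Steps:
N(w, m) = -1 + m
p(z) = 0
q = -1/4 (q = 1*(-1/4) = -1/4 ≈ -0.25000)
g(C, M) = 1/4 - C/4 (g(C, M) = (((-1 + C) + 0)*1)*(-1/4) = ((-1 + C)*1)*(-1/4) = (-1 + C)*(-1/4) = 1/4 - C/4)
(g(-1 + 4*2, -16) - 1296)**2 = ((1/4 - (-1 + 4*2)/4) - 1296)**2 = ((1/4 - (-1 + 8)/4) - 1296)**2 = ((1/4 - 1/4*7) - 1296)**2 = ((1/4 - 7/4) - 1296)**2 = (-3/2 - 1296)**2 = (-2595/2)**2 = 6734025/4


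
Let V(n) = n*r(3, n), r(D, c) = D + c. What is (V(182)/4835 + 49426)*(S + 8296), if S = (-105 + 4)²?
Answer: 884187600972/967 ≈ 9.1436e+8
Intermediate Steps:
V(n) = n*(3 + n)
S = 10201 (S = (-101)² = 10201)
(V(182)/4835 + 49426)*(S + 8296) = ((182*(3 + 182))/4835 + 49426)*(10201 + 8296) = ((182*185)*(1/4835) + 49426)*18497 = (33670*(1/4835) + 49426)*18497 = (6734/967 + 49426)*18497 = (47801676/967)*18497 = 884187600972/967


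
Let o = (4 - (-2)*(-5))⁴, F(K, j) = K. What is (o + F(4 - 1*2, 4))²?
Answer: 1684804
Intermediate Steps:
o = 1296 (o = (4 - 1*10)⁴ = (4 - 10)⁴ = (-6)⁴ = 1296)
(o + F(4 - 1*2, 4))² = (1296 + (4 - 1*2))² = (1296 + (4 - 2))² = (1296 + 2)² = 1298² = 1684804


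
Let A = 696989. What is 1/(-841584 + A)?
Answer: -1/144595 ≈ -6.9159e-6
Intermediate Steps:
1/(-841584 + A) = 1/(-841584 + 696989) = 1/(-144595) = -1/144595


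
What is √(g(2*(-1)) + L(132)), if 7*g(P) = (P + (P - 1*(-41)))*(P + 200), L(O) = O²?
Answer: 3*√100562/7 ≈ 135.91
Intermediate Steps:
g(P) = (41 + 2*P)*(200 + P)/7 (g(P) = ((P + (P - 1*(-41)))*(P + 200))/7 = ((P + (P + 41))*(200 + P))/7 = ((P + (41 + P))*(200 + P))/7 = ((41 + 2*P)*(200 + P))/7 = (41 + 2*P)*(200 + P)/7)
√(g(2*(-1)) + L(132)) = √((8200/7 + 63*(2*(-1)) + 2*(2*(-1))²/7) + 132²) = √((8200/7 + 63*(-2) + (2/7)*(-2)²) + 17424) = √((8200/7 - 126 + (2/7)*4) + 17424) = √((8200/7 - 126 + 8/7) + 17424) = √(7326/7 + 17424) = √(129294/7) = 3*√100562/7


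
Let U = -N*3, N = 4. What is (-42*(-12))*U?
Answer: -6048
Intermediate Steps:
U = -12 (U = -1*4*3 = -4*3 = -12)
(-42*(-12))*U = -42*(-12)*(-12) = 504*(-12) = -6048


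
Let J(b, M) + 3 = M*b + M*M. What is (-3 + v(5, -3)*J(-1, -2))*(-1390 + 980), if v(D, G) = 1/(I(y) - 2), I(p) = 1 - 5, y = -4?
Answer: 1435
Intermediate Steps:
I(p) = -4
J(b, M) = -3 + M² + M*b (J(b, M) = -3 + (M*b + M*M) = -3 + (M*b + M²) = -3 + (M² + M*b) = -3 + M² + M*b)
v(D, G) = -⅙ (v(D, G) = 1/(-4 - 2) = 1/(-6) = -⅙)
(-3 + v(5, -3)*J(-1, -2))*(-1390 + 980) = (-3 - (-3 + (-2)² - 2*(-1))/6)*(-1390 + 980) = (-3 - (-3 + 4 + 2)/6)*(-410) = (-3 - ⅙*3)*(-410) = (-3 - ½)*(-410) = -7/2*(-410) = 1435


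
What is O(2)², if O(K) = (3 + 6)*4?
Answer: 1296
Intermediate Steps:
O(K) = 36 (O(K) = 9*4 = 36)
O(2)² = 36² = 1296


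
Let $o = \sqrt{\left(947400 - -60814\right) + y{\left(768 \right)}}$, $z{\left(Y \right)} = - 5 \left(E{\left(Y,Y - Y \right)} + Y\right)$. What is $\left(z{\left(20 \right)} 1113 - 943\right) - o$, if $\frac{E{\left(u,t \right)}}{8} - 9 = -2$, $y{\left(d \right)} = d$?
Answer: $-423883 - \sqrt{1008982} \approx -4.2489 \cdot 10^{5}$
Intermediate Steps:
$E{\left(u,t \right)} = 56$ ($E{\left(u,t \right)} = 72 + 8 \left(-2\right) = 72 - 16 = 56$)
$z{\left(Y \right)} = -280 - 5 Y$ ($z{\left(Y \right)} = - 5 \left(56 + Y\right) = -280 - 5 Y$)
$o = \sqrt{1008982}$ ($o = \sqrt{\left(947400 - -60814\right) + 768} = \sqrt{\left(947400 + 60814\right) + 768} = \sqrt{1008214 + 768} = \sqrt{1008982} \approx 1004.5$)
$\left(z{\left(20 \right)} 1113 - 943\right) - o = \left(\left(-280 - 100\right) 1113 - 943\right) - \sqrt{1008982} = \left(\left(-380\right) 1113 - 943\right) - \sqrt{1008982} = \left(-422940 - 943\right) - \sqrt{1008982} = -423883 - \sqrt{1008982}$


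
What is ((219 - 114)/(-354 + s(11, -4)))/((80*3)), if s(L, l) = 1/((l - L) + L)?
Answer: -7/5668 ≈ -0.0012350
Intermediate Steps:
s(L, l) = 1/l
((219 - 114)/(-354 + s(11, -4)))/((80*3)) = ((219 - 114)/(-354 + 1/(-4)))/((80*3)) = (105/(-354 - ¼))/240 = (105/(-1417/4))*(1/240) = (105*(-4/1417))*(1/240) = -420/1417*1/240 = -7/5668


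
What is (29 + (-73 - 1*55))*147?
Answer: -14553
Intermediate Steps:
(29 + (-73 - 1*55))*147 = (29 + (-73 - 55))*147 = (29 - 128)*147 = -99*147 = -14553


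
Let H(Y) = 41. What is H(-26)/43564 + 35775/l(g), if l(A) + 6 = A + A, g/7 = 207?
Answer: 32471264/2624731 ≈ 12.371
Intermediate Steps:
g = 1449 (g = 7*207 = 1449)
l(A) = -6 + 2*A (l(A) = -6 + (A + A) = -6 + 2*A)
H(-26)/43564 + 35775/l(g) = 41/43564 + 35775/(-6 + 2*1449) = 41*(1/43564) + 35775/(-6 + 2898) = 41/43564 + 35775/2892 = 41/43564 + 35775*(1/2892) = 41/43564 + 11925/964 = 32471264/2624731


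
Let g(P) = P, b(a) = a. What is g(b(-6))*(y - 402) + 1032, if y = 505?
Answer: 414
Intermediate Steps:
g(b(-6))*(y - 402) + 1032 = -6*(505 - 402) + 1032 = -6*103 + 1032 = -618 + 1032 = 414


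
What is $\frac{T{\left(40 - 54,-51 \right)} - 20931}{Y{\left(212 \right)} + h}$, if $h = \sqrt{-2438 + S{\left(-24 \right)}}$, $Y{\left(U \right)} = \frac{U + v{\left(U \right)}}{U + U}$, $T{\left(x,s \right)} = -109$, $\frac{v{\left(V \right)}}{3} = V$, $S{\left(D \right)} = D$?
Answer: $- \frac{21040}{1233} + \frac{10520 i \sqrt{2462}}{1233} \approx -17.064 + 423.35 i$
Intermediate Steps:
$v{\left(V \right)} = 3 V$
$Y{\left(U \right)} = 2$ ($Y{\left(U \right)} = \frac{U + 3 U}{U + U} = \frac{4 U}{2 U} = 4 U \frac{1}{2 U} = 2$)
$h = i \sqrt{2462}$ ($h = \sqrt{-2438 - 24} = \sqrt{-2462} = i \sqrt{2462} \approx 49.619 i$)
$\frac{T{\left(40 - 54,-51 \right)} - 20931}{Y{\left(212 \right)} + h} = \frac{-109 - 20931}{2 + i \sqrt{2462}} = - \frac{21040}{2 + i \sqrt{2462}}$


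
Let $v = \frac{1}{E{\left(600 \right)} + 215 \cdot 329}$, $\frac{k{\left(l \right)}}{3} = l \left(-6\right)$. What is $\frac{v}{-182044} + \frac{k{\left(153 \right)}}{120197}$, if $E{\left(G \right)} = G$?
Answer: $- \frac{3251249417287}{141899210201980} \approx -0.022912$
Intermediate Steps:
$k{\left(l \right)} = - 18 l$ ($k{\left(l \right)} = 3 l \left(-6\right) = 3 \left(- 6 l\right) = - 18 l$)
$v = \frac{1}{71335}$ ($v = \frac{1}{600 + 215 \cdot 329} = \frac{1}{600 + 70735} = \frac{1}{71335} \approx 1.4018 \cdot 10^{-5}$)
$\frac{v}{-182044} + \frac{k{\left(153 \right)}}{120197} = \frac{1}{71335 \left(-182044\right)} + \frac{\left(-18\right) 153}{120197} = \frac{1}{71335} \left(- \frac{1}{182044}\right) - \frac{2754}{120197} = - \frac{1}{12986108740} - \frac{2754}{120197} = - \frac{3251249417287}{141899210201980}$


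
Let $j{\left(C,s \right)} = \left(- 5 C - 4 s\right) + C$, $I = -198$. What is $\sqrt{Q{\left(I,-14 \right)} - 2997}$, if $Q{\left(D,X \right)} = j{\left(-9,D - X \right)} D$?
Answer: $3 i \sqrt{17317} \approx 394.78 i$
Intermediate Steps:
$j{\left(C,s \right)} = - 4 C - 4 s$
$Q{\left(D,X \right)} = D \left(36 - 4 D + 4 X\right)$ ($Q{\left(D,X \right)} = \left(\left(-4\right) \left(-9\right) - 4 \left(D - X\right)\right) D = \left(36 - \left(- 4 X + 4 D\right)\right) D = \left(36 - 4 D + 4 X\right) D = D \left(36 - 4 D + 4 X\right)$)
$\sqrt{Q{\left(I,-14 \right)} - 2997} = \sqrt{4 \left(-198\right) \left(9 - 14 - -198\right) - 2997} = \sqrt{4 \left(-198\right) \left(9 - 14 + 198\right) - 2997} = \sqrt{4 \left(-198\right) 193 - 2997} = \sqrt{-152856 - 2997} = \sqrt{-155853} = 3 i \sqrt{17317}$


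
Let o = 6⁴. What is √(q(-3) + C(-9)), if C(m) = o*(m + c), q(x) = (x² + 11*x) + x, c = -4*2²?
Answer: 3*I*√3603 ≈ 180.07*I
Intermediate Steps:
c = -16 (c = -4*4 = -16)
o = 1296
q(x) = x² + 12*x
C(m) = -20736 + 1296*m (C(m) = 1296*(m - 16) = 1296*(-16 + m) = -20736 + 1296*m)
√(q(-3) + C(-9)) = √(-3*(12 - 3) + (-20736 + 1296*(-9))) = √(-3*9 + (-20736 - 11664)) = √(-27 - 32400) = √(-32427) = 3*I*√3603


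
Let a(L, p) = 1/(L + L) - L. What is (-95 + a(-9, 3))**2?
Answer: 2399401/324 ≈ 7405.6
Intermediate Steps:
a(L, p) = 1/(2*L) - L
(-95 + a(-9, 3))**2 = (-95 + ((1/2)/(-9) - 1*(-9)))**2 = (-95 + ((1/2)*(-1/9) + 9))**2 = (-95 + (-1/18 + 9))**2 = (-95 + 161/18)**2 = (-1549/18)**2 = 2399401/324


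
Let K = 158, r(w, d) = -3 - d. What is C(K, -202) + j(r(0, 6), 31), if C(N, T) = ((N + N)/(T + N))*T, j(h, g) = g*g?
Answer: 26529/11 ≈ 2411.7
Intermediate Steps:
j(h, g) = g²
C(N, T) = 2*N*T/(N + T) (C(N, T) = ((2*N)/(N + T))*T = (2*N/(N + T))*T = 2*N*T/(N + T))
C(K, -202) + j(r(0, 6), 31) = 2*158*(-202)/(158 - 202) + 31² = 2*158*(-202)/(-44) + 961 = 2*158*(-202)*(-1/44) + 961 = 15958/11 + 961 = 26529/11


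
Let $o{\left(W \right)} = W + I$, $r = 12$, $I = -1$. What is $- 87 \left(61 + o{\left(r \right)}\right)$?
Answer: $-6264$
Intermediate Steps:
$o{\left(W \right)} = -1 + W$ ($o{\left(W \right)} = W - 1 = -1 + W$)
$- 87 \left(61 + o{\left(r \right)}\right) = - 87 \left(61 + \left(-1 + 12\right)\right) = - 87 \left(61 + 11\right) = \left(-87\right) 72 = -6264$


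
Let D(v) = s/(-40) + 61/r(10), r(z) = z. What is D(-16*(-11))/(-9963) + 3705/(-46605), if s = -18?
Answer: -3817249/47623140 ≈ -0.080155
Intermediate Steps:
D(v) = 131/20 (D(v) = -18/(-40) + 61/10 = -18*(-1/40) + 61*(1/10) = 9/20 + 61/10 = 131/20)
D(-16*(-11))/(-9963) + 3705/(-46605) = (131/20)/(-9963) + 3705/(-46605) = (131/20)*(-1/9963) + 3705*(-1/46605) = -131/199260 - 19/239 = -3817249/47623140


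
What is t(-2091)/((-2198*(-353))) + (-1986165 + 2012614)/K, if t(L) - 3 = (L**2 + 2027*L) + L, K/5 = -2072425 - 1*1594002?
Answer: 1197240257977/7111896776845 ≈ 0.16834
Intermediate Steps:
K = -18332135 (K = 5*(-2072425 - 1*1594002) = 5*(-2072425 - 1594002) = 5*(-3666427) = -18332135)
t(L) = 3 + L**2 + 2028*L (t(L) = 3 + ((L**2 + 2027*L) + L) = 3 + (L**2 + 2028*L) = 3 + L**2 + 2028*L)
t(-2091)/((-2198*(-353))) + (-1986165 + 2012614)/K = (3 + (-2091)**2 + 2028*(-2091))/((-2198*(-353))) + (-1986165 + 2012614)/(-18332135) = (3 + 4372281 - 4240548)/775894 + 26449*(-1/18332135) = 131736*(1/775894) - 26449/18332135 = 65868/387947 - 26449/18332135 = 1197240257977/7111896776845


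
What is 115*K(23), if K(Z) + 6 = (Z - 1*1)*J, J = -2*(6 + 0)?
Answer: -31050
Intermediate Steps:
J = -12 (J = -2*6 = -12)
K(Z) = 6 - 12*Z (K(Z) = -6 + (Z - 1*1)*(-12) = -6 + (Z - 1)*(-12) = -6 + (-1 + Z)*(-12) = -6 + (12 - 12*Z) = 6 - 12*Z)
115*K(23) = 115*(6 - 12*23) = 115*(6 - 276) = 115*(-270) = -31050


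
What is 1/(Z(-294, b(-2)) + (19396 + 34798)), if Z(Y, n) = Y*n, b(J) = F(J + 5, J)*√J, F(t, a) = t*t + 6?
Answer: 79/4338026 + 45*I*√2/30366182 ≈ 1.8211e-5 + 2.0957e-6*I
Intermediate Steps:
F(t, a) = 6 + t² (F(t, a) = t² + 6 = 6 + t²)
b(J) = √J*(6 + (5 + J)²) (b(J) = (6 + (J + 5)²)*√J = (6 + (5 + J)²)*√J = √J*(6 + (5 + J)²))
1/(Z(-294, b(-2)) + (19396 + 34798)) = 1/(-294*√(-2)*(6 + (5 - 2)²) + (19396 + 34798)) = 1/(-294*I*√2*(6 + 3²) + 54194) = 1/(-294*I*√2*(6 + 9) + 54194) = 1/(-294*I*√2*15 + 54194) = 1/(-4410*I*√2 + 54194) = 1/(54194 - 4410*I*√2)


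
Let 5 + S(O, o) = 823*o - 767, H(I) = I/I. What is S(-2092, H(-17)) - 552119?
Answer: -552068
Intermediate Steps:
H(I) = 1
S(O, o) = -772 + 823*o (S(O, o) = -5 + (823*o - 767) = -5 + (-767 + 823*o) = -772 + 823*o)
S(-2092, H(-17)) - 552119 = (-772 + 823*1) - 552119 = (-772 + 823) - 552119 = 51 - 552119 = -552068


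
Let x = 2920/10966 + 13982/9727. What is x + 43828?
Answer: 2337575768474/53333141 ≈ 43830.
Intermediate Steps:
x = 90864726/53333141 (x = 2920*(1/10966) + 13982*(1/9727) = 1460/5483 + 13982/9727 = 90864726/53333141 ≈ 1.7037)
x + 43828 = 90864726/53333141 + 43828 = 2337575768474/53333141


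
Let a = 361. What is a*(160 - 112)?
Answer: 17328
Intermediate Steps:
a*(160 - 112) = 361*(160 - 112) = 361*48 = 17328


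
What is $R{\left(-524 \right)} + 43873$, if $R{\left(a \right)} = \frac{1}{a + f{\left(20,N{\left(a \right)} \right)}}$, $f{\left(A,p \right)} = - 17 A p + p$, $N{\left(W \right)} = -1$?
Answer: $\frac{8116504}{185} \approx 43873.0$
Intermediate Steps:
$f{\left(A,p \right)} = p - 17 A p$ ($f{\left(A,p \right)} = - 17 A p + p = p - 17 A p$)
$R{\left(a \right)} = \frac{1}{339 + a}$ ($R{\left(a \right)} = \frac{1}{a - \left(1 - 340\right)} = \frac{1}{a - -339} = \frac{1}{a + 339} = \frac{1}{339 + a}$)
$R{\left(-524 \right)} + 43873 = \frac{1}{339 - 524} + 43873 = \frac{1}{-185} + 43873 = - \frac{1}{185} + 43873 = \frac{8116504}{185}$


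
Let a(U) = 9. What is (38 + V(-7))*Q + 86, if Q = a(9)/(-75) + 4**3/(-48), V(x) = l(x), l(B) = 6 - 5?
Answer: 733/25 ≈ 29.320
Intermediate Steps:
l(B) = 1
V(x) = 1
Q = -109/75 (Q = 9/(-75) + 4**3/(-48) = 9*(-1/75) + 64*(-1/48) = -3/25 - 4/3 = -109/75 ≈ -1.4533)
(38 + V(-7))*Q + 86 = (38 + 1)*(-109/75) + 86 = 39*(-109/75) + 86 = -1417/25 + 86 = 733/25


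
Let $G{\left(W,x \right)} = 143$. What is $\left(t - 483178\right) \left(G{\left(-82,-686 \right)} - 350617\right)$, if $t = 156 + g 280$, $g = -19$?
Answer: $171151174108$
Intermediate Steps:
$t = -5164$ ($t = 156 - 5320 = -5164$)
$\left(t - 483178\right) \left(G{\left(-82,-686 \right)} - 350617\right) = \left(-5164 - 483178\right) \left(143 - 350617\right) = \left(-488342\right) \left(-350474\right) = 171151174108$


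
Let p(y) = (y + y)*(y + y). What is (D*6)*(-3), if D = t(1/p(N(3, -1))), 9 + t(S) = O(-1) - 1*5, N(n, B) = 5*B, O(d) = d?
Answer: 270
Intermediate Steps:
p(y) = 4*y² (p(y) = (2*y)*(2*y) = 4*y²)
t(S) = -15 (t(S) = -9 + (-1 - 1*5) = -9 + (-1 - 5) = -9 - 6 = -15)
D = -15
(D*6)*(-3) = -15*6*(-3) = -90*(-3) = 270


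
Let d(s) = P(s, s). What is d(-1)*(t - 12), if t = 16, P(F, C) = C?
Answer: -4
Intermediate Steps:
d(s) = s
d(-1)*(t - 12) = -(16 - 12) = -1*4 = -4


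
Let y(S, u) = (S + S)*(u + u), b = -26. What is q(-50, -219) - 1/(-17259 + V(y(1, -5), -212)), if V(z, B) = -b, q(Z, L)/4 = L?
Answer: -15096107/17233 ≈ -876.00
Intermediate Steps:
q(Z, L) = 4*L
y(S, u) = 4*S*u (y(S, u) = (2*S)*(2*u) = 4*S*u)
V(z, B) = 26 (V(z, B) = -1*(-26) = 26)
q(-50, -219) - 1/(-17259 + V(y(1, -5), -212)) = 4*(-219) - 1/(-17259 + 26) = -876 - 1/(-17233) = -876 - 1*(-1/17233) = -876 + 1/17233 = -15096107/17233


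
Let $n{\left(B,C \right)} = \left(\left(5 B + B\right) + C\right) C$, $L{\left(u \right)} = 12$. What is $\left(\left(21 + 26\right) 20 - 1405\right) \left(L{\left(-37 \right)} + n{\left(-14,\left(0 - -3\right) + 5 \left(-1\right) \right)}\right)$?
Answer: $-85560$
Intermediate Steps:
$n{\left(B,C \right)} = C \left(C + 6 B\right)$ ($n{\left(B,C \right)} = \left(6 B + C\right) C = \left(C + 6 B\right) C = C \left(C + 6 B\right)$)
$\left(\left(21 + 26\right) 20 - 1405\right) \left(L{\left(-37 \right)} + n{\left(-14,\left(0 - -3\right) + 5 \left(-1\right) \right)}\right) = \left(\left(21 + 26\right) 20 - 1405\right) \left(12 + \left(\left(0 - -3\right) + 5 \left(-1\right)\right) \left(\left(\left(0 - -3\right) + 5 \left(-1\right)\right) + 6 \left(-14\right)\right)\right) = \left(47 \cdot 20 - 1405\right) \left(12 + \left(\left(0 + 3\right) - 5\right) \left(\left(\left(0 + 3\right) - 5\right) - 84\right)\right) = \left(940 - 1405\right) \left(12 + \left(3 - 5\right) \left(\left(3 - 5\right) - 84\right)\right) = - 465 \left(12 - 2 \left(-2 - 84\right)\right) = - 465 \left(12 - -172\right) = - 465 \left(12 + 172\right) = \left(-465\right) 184 = -85560$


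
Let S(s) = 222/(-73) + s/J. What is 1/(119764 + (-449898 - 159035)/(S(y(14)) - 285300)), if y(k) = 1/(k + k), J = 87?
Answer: 50734869119/6076319150505440 ≈ 8.3496e-6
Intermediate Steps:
y(k) = 1/(2*k)
S(s) = -222/73 + s/87 (S(s) = 222/(-73) + s/87 = 222*(-1/73) + s*(1/87) = -222/73 + s/87)
1/(119764 + (-449898 - 159035)/(S(y(14)) - 285300)) = 1/(119764 + (-449898 - 159035)/((-222/73 + ((½)/14)/87) - 285300)) = 1/(119764 - 608933/((-222/73 + ((½)*(1/14))/87) - 285300)) = 1/(119764 - 608933/((-222/73 + (1/87)*(1/28)) - 285300)) = 1/(119764 - 608933/((-222/73 + 1/2436) - 285300)) = 1/(119764 - 608933/(-540719/177828 - 285300)) = 1/(119764 - 608933/(-50734869119/177828)) = 1/(119764 - 608933*(-177828/50734869119)) = 1/(119764 + 108285337524/50734869119) = 1/(6076319150505440/50734869119) = 50734869119/6076319150505440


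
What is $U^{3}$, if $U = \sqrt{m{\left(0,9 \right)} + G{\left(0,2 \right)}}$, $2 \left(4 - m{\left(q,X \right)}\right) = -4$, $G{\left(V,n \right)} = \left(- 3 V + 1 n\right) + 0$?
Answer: $16 \sqrt{2} \approx 22.627$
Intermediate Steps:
$G{\left(V,n \right)} = n - 3 V$ ($G{\left(V,n \right)} = \left(- 3 V + n\right) + 0 = \left(n - 3 V\right) + 0 = n - 3 V$)
$m{\left(q,X \right)} = 6$ ($m{\left(q,X \right)} = 4 - -2 = 4 + 2 = 6$)
$U = 2 \sqrt{2}$ ($U = \sqrt{6 + \left(2 - 0\right)} = \sqrt{6 + \left(2 + 0\right)} = \sqrt{6 + 2} = \sqrt{8} = 2 \sqrt{2} \approx 2.8284$)
$U^{3} = \left(2 \sqrt{2}\right)^{3} = 16 \sqrt{2}$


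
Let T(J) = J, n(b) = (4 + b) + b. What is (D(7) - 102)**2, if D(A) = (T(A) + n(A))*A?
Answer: 5329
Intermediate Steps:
n(b) = 4 + 2*b
D(A) = A*(4 + 3*A) (D(A) = (A + (4 + 2*A))*A = (4 + 3*A)*A = A*(4 + 3*A))
(D(7) - 102)**2 = (7*(4 + 3*7) - 102)**2 = (7*(4 + 21) - 102)**2 = (7*25 - 102)**2 = (175 - 102)**2 = 73**2 = 5329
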